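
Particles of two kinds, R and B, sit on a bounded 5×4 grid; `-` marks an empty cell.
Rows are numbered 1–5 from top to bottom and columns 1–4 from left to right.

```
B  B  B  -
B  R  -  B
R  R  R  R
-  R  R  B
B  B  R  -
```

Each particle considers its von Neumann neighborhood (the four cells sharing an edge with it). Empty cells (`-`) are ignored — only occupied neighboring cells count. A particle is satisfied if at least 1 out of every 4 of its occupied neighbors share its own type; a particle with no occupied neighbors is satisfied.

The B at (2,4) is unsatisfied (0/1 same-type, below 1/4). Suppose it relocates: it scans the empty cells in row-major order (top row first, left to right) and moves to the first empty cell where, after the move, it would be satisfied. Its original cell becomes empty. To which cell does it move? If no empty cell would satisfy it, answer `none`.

Vacating (2,4). Empty cells in order:
  (1,4): 1/1 same-type → satisfied — stop here.

(1,4)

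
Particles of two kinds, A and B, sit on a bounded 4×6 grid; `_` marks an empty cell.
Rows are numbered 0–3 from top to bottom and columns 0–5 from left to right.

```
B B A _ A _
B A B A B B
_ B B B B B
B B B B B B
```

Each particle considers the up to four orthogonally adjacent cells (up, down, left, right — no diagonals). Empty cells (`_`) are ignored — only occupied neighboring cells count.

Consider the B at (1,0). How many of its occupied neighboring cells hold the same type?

Occupied neighbors of (1,0): (0,0)=B, (1,1)=A.
Same type (B): 1 of 2.

1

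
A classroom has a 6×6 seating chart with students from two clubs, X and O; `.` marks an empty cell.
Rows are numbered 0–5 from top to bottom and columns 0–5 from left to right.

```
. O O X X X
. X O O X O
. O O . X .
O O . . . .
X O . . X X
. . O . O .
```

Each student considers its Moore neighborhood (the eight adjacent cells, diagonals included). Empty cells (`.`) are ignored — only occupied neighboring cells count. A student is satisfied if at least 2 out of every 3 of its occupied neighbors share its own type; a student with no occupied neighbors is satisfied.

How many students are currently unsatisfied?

Row 0: (0,1)O 2/3 satisfied · (0,2)O 3/5 not · (0,3)X 2/5 not · (0,4)X 3/5 not · (0,5)X 2/3 satisfied
Row 1: (1,1)X 0/5 not · (1,2)O 5/7 satisfied · (1,3)O 3/7 not · (1,4)X 4/6 satisfied · (1,5)O 0/4 not
Row 2: (2,1)O 4/5 satisfied · (2,2)O 4/5 satisfied · (2,4)X 1/3 not
Row 3: (3,0)O 3/4 satisfied · (3,1)O 4/5 satisfied
Row 4: (4,0)X 0/3 not · (4,1)O 3/4 satisfied · (4,4)X 1/2 not · (4,5)X 1/2 not
Row 5: (5,2)O 1/1 satisfied · (5,4)O 0/2 not
Unsatisfied: (0,2), (0,3), (0,4), (1,1), (1,3), (1,5), (2,4), (4,0), (4,4), (4,5), (5,4) — 11 in total.

11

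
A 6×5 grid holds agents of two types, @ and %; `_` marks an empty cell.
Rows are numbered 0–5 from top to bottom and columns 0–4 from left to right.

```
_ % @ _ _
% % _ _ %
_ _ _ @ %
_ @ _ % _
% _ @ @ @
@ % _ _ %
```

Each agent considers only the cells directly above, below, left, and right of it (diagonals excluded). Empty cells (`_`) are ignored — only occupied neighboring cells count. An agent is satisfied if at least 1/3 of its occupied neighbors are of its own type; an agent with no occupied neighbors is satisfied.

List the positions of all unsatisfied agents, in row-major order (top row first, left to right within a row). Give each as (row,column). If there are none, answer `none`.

(0,2), (2,3), (3,3), (4,0), (5,0), (5,1), (5,4)

(0,1)% 1/2 ✓
(0,2)@ 0/1 ✗
(1,0)% 1/1 ✓
(1,1)% 2/2 ✓
(1,4)% 1/1 ✓
(2,3)@ 0/2 ✗
(2,4)% 1/2 ✓
(3,1)@ 0/0 ✓
(3,3)% 0/2 ✗
(4,0)% 0/1 ✗
(4,2)@ 1/1 ✓
(4,3)@ 2/3 ✓
(4,4)@ 1/2 ✓
(5,0)@ 0/2 ✗
(5,1)% 0/1 ✗
(5,4)% 0/1 ✗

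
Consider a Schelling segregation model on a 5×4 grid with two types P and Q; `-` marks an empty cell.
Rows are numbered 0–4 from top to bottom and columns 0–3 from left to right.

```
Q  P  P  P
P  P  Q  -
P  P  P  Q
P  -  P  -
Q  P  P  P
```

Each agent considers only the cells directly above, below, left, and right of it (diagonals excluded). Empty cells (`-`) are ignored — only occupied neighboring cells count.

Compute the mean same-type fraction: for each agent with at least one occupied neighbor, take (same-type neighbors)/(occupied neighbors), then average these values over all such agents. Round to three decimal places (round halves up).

0.603

Row 0: (0,0)Q 0/2 · (0,1)P 2/3 · (0,2)P 2/3 · (0,3)P 1/1
Row 1: (1,0)P 2/3 · (1,1)P 3/4 · (1,2)Q 0/3
Row 2: (2,0)P 3/3 · (2,1)P 3/3 · (2,2)P 2/4 · (2,3)Q 0/1
Row 3: (3,0)P 1/2 · (3,2)P 2/2
Row 4: (4,0)Q 0/2 · (4,1)P 1/2 · (4,2)P 3/3 · (4,3)P 1/1
Sum over 17 agents: 0/2 + 2/3 + 2/3 + 1/1 + 2/3 + 3/4 + 0/3 + 3/3 + 3/3 + 2/4 + 0/1 + 1/2 + 2/2 + 0/2 + 1/2 + 3/3 + 1/1 = 41/4; mean = 41/4 ÷ 17 = 41/68 = 0.602941… → 0.603.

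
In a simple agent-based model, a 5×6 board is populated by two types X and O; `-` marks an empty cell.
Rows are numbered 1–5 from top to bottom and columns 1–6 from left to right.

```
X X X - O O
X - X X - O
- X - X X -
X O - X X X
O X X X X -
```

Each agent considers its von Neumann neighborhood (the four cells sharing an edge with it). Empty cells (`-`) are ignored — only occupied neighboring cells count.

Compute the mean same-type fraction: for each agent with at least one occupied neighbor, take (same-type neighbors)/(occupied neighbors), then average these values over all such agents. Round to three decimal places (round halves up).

(1,1)X 2/2
(1,2)X 2/2
(1,3)X 2/2
(1,5)O 1/1
(1,6)O 2/2
(2,1)X 1/1
(2,3)X 2/2
(2,4)X 2/2
(2,6)O 1/1
(3,2)X 0/1
(3,4)X 3/3
(3,5)X 2/2
(4,1)X 0/2
(4,2)O 0/3
(4,4)X 3/3
(4,5)X 4/4
(4,6)X 1/1
(5,1)O 0/2
(5,2)X 1/3
(5,3)X 2/2
(5,4)X 3/3
(5,5)X 2/2
Sum over 22 agents: 2/2 + 2/2 + 2/2 + 1/1 + 2/2 + 1/1 + 2/2 + 2/2 + 1/1 + 0/1 + 3/3 + 2/2 + 0/2 + 0/3 + 3/3 + 4/4 + 1/1 + 0/2 + 1/3 + 2/2 + 3/3 + 2/2 = 52/3; mean = 52/3 ÷ 22 = 26/33 = 0.787878… → 0.788.

0.788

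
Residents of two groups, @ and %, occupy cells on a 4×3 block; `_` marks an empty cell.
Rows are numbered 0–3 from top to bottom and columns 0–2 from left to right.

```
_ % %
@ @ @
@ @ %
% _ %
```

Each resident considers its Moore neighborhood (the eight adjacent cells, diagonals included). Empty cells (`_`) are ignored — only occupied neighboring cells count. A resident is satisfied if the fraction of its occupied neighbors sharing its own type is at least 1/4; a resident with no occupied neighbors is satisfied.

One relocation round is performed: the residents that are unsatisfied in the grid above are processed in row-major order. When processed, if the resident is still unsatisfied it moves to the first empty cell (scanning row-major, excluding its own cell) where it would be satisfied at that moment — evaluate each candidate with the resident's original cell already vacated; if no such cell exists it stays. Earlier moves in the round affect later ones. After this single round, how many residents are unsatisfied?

Initially unsatisfied (in order): (3,0).
  (3,0) → (0,0).
Resulting grid:
% % %
@ @ @
@ @ %
_ _ %
All satisfied now.

0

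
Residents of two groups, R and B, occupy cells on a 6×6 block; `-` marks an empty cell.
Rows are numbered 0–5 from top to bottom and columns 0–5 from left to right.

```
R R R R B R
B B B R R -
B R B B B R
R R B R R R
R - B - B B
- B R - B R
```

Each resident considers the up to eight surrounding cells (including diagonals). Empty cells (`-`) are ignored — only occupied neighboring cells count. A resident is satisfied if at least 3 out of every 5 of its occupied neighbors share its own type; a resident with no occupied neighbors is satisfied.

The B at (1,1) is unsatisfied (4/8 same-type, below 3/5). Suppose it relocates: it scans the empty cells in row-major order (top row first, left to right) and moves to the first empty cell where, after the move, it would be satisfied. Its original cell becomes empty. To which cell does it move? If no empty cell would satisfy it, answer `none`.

(5,3)

Vacating (1,1). Empty cells in order:
  (1,5): 2/5 same-type → still unsatisfied.
  (4,1): 3/7 same-type → still unsatisfied.
  (4,3): 4/7 same-type → still unsatisfied.
  (5,0): 1/2 same-type → still unsatisfied.
  (5,3): 3/4 same-type → satisfied — stop here.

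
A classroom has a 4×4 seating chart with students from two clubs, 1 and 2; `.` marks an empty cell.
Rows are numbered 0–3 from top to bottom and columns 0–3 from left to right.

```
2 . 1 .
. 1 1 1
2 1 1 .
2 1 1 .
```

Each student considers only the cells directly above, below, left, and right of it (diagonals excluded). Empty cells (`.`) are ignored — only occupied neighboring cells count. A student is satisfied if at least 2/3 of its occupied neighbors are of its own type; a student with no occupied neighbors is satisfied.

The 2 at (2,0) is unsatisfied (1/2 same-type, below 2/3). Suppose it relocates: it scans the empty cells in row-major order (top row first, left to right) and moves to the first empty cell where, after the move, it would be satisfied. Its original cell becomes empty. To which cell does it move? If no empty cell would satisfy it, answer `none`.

none

Vacating (2,0). Empty cells in order:
  (0,1): 1/3 same-type → still unsatisfied.
  (0,3): 0/2 same-type → still unsatisfied.
  (1,0): 1/2 same-type → still unsatisfied.
  (2,3): 0/2 same-type → still unsatisfied.
  (3,3): 0/1 same-type → still unsatisfied.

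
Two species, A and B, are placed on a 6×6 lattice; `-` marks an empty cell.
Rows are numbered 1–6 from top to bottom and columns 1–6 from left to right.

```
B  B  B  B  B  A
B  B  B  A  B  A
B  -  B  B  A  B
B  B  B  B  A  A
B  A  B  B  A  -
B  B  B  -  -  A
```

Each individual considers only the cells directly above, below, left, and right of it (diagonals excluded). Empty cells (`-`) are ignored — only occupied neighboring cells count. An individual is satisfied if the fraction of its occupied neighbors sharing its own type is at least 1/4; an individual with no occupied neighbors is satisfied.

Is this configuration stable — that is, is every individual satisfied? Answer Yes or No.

(1,1)B 2/2 satisfied
(1,2)B 3/3 satisfied
(1,3)B 3/3 satisfied
(1,4)B 2/3 satisfied
(1,5)B 2/3 satisfied
(1,6)A 1/2 satisfied
(2,1)B 3/3 satisfied
(2,2)B 3/3 satisfied
(2,3)B 3/4 satisfied
(2,4)A 0/4 not
(2,5)B 1/4 satisfied
(2,6)A 1/3 satisfied
(3,1)B 2/2 satisfied
(3,3)B 3/3 satisfied
(3,4)B 2/4 satisfied
(3,5)A 1/4 satisfied
(3,6)B 0/3 not
(4,1)B 3/3 satisfied
(4,2)B 2/3 satisfied
(4,3)B 4/4 satisfied
(4,4)B 3/4 satisfied
(4,5)A 3/4 satisfied
(4,6)A 1/2 satisfied
(5,1)B 2/3 satisfied
(5,2)A 0/4 not
(5,3)B 3/4 satisfied
(5,4)B 2/3 satisfied
(5,5)A 1/2 satisfied
(6,1)B 2/2 satisfied
(6,2)B 2/3 satisfied
(6,3)B 2/2 satisfied
(6,6)A 0/0 satisfied
For instance (2,4) has only 0/4 same-type neighbors, below 1/4.

No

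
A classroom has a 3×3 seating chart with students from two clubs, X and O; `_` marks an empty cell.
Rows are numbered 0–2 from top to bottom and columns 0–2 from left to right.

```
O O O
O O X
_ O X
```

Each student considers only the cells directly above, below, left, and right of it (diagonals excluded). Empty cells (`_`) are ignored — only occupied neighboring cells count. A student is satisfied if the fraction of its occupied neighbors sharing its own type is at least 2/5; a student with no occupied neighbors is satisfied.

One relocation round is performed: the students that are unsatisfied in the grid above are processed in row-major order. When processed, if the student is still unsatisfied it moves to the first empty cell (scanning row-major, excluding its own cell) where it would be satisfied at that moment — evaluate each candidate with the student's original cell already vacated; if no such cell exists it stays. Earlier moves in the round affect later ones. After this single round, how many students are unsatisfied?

1

Initially unsatisfied (in order): (1,2).
  (1,2): no empty cell satisfies it; stays.
Resulting grid:
O O O
O O X
_ O X
Unsatisfied now: (1,2).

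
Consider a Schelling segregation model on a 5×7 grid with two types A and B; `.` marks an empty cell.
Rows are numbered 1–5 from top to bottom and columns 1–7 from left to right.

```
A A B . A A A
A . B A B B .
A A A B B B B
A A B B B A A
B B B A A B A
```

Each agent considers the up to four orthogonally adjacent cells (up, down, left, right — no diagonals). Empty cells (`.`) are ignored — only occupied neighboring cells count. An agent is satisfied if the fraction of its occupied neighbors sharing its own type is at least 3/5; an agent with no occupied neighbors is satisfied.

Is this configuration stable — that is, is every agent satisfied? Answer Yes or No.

Row 1: (1,1)A 2/2 ✓ · (1,2)A 1/2 ✗ · (1,3)B 1/2 ✗ · (1,5)A 1/2 ✗ · (1,6)A 2/3 ✓ · (1,7)A 1/1 ✓
Row 2: (2,1)A 2/2 ✓ · (2,3)B 1/3 ✗ · (2,4)A 0/3 ✗ · (2,5)B 2/4 ✗ · (2,6)B 2/3 ✓
Row 3: (3,1)A 3/3 ✓ · (3,2)A 3/3 ✓ · (3,3)A 1/4 ✗ · (3,4)B 2/4 ✗ · (3,5)B 4/4 ✓ · (3,6)B 3/4 ✓ · (3,7)B 1/2 ✗
Row 4: (4,1)A 2/3 ✓ · (4,2)A 2/4 ✗ · (4,3)B 2/4 ✗ · (4,4)B 3/4 ✓ · (4,5)B 2/4 ✗ · (4,6)A 1/4 ✗ · (4,7)A 2/3 ✓
Row 5: (5,1)B 1/2 ✗ · (5,2)B 2/3 ✓ · (5,3)B 2/3 ✓ · (5,4)A 1/3 ✗ · (5,5)A 1/3 ✗ · (5,6)B 0/3 ✗ · (5,7)A 1/2 ✗
For instance (1,2) has only 1/2 same-type neighbors, below 3/5.

No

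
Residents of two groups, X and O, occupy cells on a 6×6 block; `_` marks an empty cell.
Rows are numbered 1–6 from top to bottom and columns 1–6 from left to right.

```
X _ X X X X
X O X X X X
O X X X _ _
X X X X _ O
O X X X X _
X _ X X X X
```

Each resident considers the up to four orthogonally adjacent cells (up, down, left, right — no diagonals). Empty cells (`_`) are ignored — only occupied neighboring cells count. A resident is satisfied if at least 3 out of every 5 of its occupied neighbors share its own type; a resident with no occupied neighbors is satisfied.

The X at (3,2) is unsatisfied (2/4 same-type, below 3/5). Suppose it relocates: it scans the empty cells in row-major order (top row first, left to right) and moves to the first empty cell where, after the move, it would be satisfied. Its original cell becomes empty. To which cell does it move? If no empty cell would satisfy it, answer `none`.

Vacating (3,2). Empty cells in order:
  (1,2): 2/3 same-type → satisfied — stop here.

(1,2)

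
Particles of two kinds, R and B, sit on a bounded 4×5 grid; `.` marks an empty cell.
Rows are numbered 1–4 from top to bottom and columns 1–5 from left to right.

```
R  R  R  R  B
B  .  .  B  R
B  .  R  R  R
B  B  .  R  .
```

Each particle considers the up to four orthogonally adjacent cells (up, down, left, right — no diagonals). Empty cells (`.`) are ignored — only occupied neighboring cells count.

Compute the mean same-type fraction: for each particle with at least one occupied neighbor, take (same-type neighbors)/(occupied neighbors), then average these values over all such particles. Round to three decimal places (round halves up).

(1,1)R 1/2
(1,2)R 2/2
(1,3)R 2/2
(1,4)R 1/3
(1,5)B 0/2
(2,1)B 1/2
(2,4)B 0/3
(2,5)R 1/3
(3,1)B 2/2
(3,3)R 1/1
(3,4)R 3/4
(3,5)R 2/2
(4,1)B 2/2
(4,2)B 1/1
(4,4)R 1/1
Sum over 15 particles: 1/2 + 2/2 + 2/2 + 1/3 + 0/2 + 1/2 + 0/3 + 1/3 + 2/2 + 1/1 + 3/4 + 2/2 + 2/2 + 1/1 + 1/1 = 125/12; mean = 125/12 ÷ 15 = 25/36 = 0.694444… → 0.694.

0.694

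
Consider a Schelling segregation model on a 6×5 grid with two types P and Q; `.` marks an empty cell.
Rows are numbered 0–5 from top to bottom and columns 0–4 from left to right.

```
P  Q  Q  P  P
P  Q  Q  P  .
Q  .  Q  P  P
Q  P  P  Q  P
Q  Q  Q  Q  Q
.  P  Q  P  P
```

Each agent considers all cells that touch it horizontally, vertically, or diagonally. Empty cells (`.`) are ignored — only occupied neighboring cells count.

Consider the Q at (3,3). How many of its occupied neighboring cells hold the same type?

Occupied neighbors of (3,3): (2,2)=Q, (2,3)=P, (2,4)=P, (3,2)=P, (3,4)=P, (4,2)=Q, (4,3)=Q, (4,4)=Q.
Same type (Q): 4 of 8.

4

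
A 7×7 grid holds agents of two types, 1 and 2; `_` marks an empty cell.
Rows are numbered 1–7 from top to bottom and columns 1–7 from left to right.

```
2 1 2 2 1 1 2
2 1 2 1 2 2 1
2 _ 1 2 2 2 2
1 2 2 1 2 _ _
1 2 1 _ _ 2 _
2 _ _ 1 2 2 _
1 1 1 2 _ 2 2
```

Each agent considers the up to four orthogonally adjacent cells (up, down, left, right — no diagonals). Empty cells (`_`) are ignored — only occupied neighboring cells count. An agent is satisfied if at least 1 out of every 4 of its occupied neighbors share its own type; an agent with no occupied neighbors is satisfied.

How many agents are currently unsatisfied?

9

Row 1: (1,1)2 1/2 ✓ · (1,2)1 1/3 ✓ · (1,3)2 2/3 ✓ · (1,4)2 1/3 ✓ · (1,5)1 1/3 ✓ · (1,6)1 1/3 ✓ · (1,7)2 0/2 ✗
Row 2: (2,1)2 2/3 ✓ · (2,2)1 1/3 ✓ · (2,3)2 1/4 ✓ · (2,4)1 0/4 ✗ · (2,5)2 2/4 ✓ · (2,6)2 2/4 ✓ · (2,7)1 0/3 ✗
Row 3: (3,1)2 1/2 ✓ · (3,3)1 0/3 ✗ · (3,4)2 1/4 ✓ · (3,5)2 4/4 ✓ · (3,6)2 3/3 ✓ · (3,7)2 1/2 ✓
Row 4: (4,1)1 1/3 ✓ · (4,2)2 2/3 ✓ · (4,3)2 1/4 ✓ · (4,4)1 0/3 ✗ · (4,5)2 1/2 ✓
Row 5: (5,1)1 1/3 ✓ · (5,2)2 1/3 ✓ · (5,3)1 0/2 ✗ · (5,6)2 1/1 ✓
Row 6: (6,1)2 0/2 ✗ · (6,4)1 0/2 ✗ · (6,5)2 1/2 ✓ · (6,6)2 3/3 ✓
Row 7: (7,1)1 1/2 ✓ · (7,2)1 2/2 ✓ · (7,3)1 1/2 ✓ · (7,4)2 0/2 ✗ · (7,6)2 2/2 ✓ · (7,7)2 1/1 ✓
Unsatisfied: (1,7), (2,4), (2,7), (3,3), (4,4), (5,3), (6,1), (6,4), (7,4) — 9 in total.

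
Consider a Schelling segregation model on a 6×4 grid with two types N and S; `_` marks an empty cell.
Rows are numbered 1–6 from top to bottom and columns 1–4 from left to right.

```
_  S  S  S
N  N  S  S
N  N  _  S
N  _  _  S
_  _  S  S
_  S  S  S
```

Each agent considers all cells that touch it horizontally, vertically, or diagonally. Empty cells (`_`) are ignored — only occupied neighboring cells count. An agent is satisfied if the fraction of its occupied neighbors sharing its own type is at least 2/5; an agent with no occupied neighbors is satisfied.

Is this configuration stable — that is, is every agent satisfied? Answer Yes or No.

Yes

Row 1: (1,2)S 2/4 satisfied · (1,3)S 4/5 satisfied · (1,4)S 3/3 satisfied
Row 2: (2,1)N 3/4 satisfied · (2,2)N 3/6 satisfied · (2,3)S 5/7 satisfied · (2,4)S 4/4 satisfied
Row 3: (3,1)N 4/4 satisfied · (3,2)N 4/5 satisfied · (3,4)S 3/3 satisfied
Row 4: (4,1)N 2/2 satisfied · (4,4)S 3/3 satisfied
Row 5: (5,3)S 5/5 satisfied · (5,4)S 4/4 satisfied
Row 6: (6,2)S 2/2 satisfied · (6,3)S 4/4 satisfied · (6,4)S 3/3 satisfied
All meet the threshold, so the configuration is stable.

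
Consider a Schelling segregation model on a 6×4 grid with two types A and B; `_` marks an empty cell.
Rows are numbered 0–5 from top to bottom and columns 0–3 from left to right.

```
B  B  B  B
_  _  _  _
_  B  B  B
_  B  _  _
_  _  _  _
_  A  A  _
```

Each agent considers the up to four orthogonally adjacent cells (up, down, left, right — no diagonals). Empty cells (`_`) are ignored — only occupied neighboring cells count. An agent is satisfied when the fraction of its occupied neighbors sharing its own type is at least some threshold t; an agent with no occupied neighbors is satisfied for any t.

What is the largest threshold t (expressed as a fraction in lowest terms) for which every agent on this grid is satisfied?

1/1

Row 0: (0,0)B 1/1 · (0,1)B 2/2 · (0,2)B 2/2 · (0,3)B 1/1
Row 2: (2,1)B 2/2 · (2,2)B 2/2 · (2,3)B 1/1
Row 3: (3,1)B 1/1
Row 5: (5,1)A 1/1 · (5,2)A 1/1
The smallest same-type fraction is 1/1 at (0,0), which reduces to 1/1. Any threshold above that leaves this agent unsatisfied.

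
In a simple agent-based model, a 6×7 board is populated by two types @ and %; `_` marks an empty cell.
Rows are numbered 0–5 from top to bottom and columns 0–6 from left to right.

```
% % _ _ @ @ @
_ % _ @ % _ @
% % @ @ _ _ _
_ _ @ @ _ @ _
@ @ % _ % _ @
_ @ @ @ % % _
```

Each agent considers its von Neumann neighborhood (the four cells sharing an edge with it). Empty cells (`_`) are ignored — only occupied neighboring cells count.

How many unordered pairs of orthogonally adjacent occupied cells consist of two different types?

Scan each occupied cell's neighbors to the right and below so each pair is counted once.
Row 0: %(0,0)–%(0,1)= %(0,1)–%(1,1)= @(0,4)–@(0,5)= @(0,4)–%(1,4)≠ @(0,5)–@(0,6)= @(0,6)–@(1,6)=  → 1/6 unlike.
Row 1: %(1,1)–%(2,1)= @(1,3)–%(1,4)≠ @(1,3)–@(2,3)=  → 1/3 unlike.
Row 2: %(2,0)–%(2,1)= %(2,1)–@(2,2)≠ @(2,2)–@(2,3)= @(2,2)–@(3,2)= @(2,3)–@(3,3)=  → 1/5 unlike.
Row 3: @(3,2)–@(3,3)= @(3,2)–%(4,2)≠  → 1/2 unlike.
Row 4: @(4,0)–@(4,1)= @(4,1)–%(4,2)≠ @(4,1)–@(5,1)= %(4,2)–@(5,2)≠ %(4,4)–%(5,4)=  → 2/5 unlike.
Row 5: @(5,1)–@(5,2)= @(5,2)–@(5,3)= @(5,3)–%(5,4)≠ %(5,4)–%(5,5)=  → 1/4 unlike.
Total adjacent occupied pairs: 25; unlike-type pairs: 7.

7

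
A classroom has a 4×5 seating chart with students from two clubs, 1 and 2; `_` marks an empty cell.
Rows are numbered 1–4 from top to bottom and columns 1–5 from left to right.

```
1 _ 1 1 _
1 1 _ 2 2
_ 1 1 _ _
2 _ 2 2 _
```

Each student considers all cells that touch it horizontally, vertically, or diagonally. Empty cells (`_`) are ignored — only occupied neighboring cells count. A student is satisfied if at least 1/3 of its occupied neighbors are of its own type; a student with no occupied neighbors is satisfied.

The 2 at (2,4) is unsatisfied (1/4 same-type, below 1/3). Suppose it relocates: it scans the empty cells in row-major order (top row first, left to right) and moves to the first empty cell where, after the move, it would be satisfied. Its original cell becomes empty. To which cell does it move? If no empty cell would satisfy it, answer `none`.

Vacating (2,4). Empty cells in order:
  (1,2): 0/4 same-type → still unsatisfied.
  (1,5): 1/2 same-type → satisfied — stop here.

(1,5)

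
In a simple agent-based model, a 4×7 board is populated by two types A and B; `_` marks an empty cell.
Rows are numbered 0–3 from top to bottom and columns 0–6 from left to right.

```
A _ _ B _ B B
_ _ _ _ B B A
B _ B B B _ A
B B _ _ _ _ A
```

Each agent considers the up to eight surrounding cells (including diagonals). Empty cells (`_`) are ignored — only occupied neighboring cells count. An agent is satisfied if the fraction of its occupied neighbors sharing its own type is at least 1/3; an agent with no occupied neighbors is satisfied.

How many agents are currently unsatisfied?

1

Row 0: (0,0)A 0/0 ok · (0,3)B 1/1 ok · (0,5)B 3/4 ok · (0,6)B 2/3 ok
Row 1: (1,4)B 5/5 ok · (1,5)B 4/6 ok · (1,6)A 1/4 unhappy
Row 2: (2,0)B 2/2 ok · (2,2)B 2/2 ok · (2,3)B 3/3 ok · (2,4)B 3/3 ok · (2,6)A 2/3 ok
Row 3: (3,0)B 2/2 ok · (3,1)B 3/3 ok · (3,6)A 1/1 ok
Unsatisfied: (1,6) — 1 in total.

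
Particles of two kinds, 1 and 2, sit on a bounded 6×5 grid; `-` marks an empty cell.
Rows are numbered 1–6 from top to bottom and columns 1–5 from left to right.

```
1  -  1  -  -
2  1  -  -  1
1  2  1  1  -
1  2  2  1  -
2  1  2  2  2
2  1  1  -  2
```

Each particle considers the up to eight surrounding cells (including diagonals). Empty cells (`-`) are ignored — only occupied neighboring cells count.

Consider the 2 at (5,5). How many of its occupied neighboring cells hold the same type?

Occupied neighbors of (5,5): (4,4)=1, (5,4)=2, (6,5)=2.
Same type (2): 2 of 3.

2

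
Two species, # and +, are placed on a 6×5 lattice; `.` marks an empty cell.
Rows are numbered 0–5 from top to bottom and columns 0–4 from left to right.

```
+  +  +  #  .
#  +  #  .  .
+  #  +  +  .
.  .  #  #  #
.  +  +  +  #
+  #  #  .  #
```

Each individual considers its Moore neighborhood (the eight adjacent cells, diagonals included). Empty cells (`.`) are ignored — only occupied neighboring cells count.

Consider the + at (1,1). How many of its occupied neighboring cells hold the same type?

5

Occupied neighbors of (1,1): (0,0)=+, (0,1)=+, (0,2)=+, (1,0)=#, (1,2)=#, (2,0)=+, (2,1)=#, (2,2)=+.
Same type (+): 5 of 8.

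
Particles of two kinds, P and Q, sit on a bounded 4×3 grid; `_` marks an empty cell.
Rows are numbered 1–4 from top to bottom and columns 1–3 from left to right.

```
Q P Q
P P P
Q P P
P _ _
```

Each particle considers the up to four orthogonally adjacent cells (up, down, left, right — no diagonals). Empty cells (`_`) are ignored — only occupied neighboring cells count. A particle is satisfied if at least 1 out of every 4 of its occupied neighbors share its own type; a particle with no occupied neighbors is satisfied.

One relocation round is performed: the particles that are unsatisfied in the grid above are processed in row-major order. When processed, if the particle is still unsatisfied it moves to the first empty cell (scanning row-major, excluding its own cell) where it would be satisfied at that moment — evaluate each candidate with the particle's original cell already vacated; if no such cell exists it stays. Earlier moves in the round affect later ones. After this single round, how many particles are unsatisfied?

3

Initially unsatisfied (in order): (1,1), (1,3), (3,1), (4,1).
  (1,1): no empty cell satisfies it; stays.
  (1,3): no empty cell satisfies it; stays.
  (3,1): no empty cell satisfies it; stays.
  (4,1) → (4,2).
Resulting grid:
Q P Q
P P P
Q P P
_ P _
Unsatisfied now: (1,1), (1,3), (3,1).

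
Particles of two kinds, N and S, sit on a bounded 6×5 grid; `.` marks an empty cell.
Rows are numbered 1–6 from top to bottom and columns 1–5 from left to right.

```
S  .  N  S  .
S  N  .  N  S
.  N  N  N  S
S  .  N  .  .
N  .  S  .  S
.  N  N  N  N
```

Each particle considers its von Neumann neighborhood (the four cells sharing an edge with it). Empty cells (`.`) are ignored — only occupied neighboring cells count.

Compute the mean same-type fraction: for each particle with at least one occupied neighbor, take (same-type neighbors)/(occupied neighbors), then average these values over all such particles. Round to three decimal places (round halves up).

Row 1: (1,1)S 1/1 · (1,3)N 0/1 · (1,4)S 0/2
Row 2: (2,1)S 1/2 · (2,2)N 1/2 · (2,4)N 1/3 · (2,5)S 1/2
Row 3: (3,2)N 2/2 · (3,3)N 3/3 · (3,4)N 2/3 · (3,5)S 1/2
Row 4: (4,1)S 0/1 · (4,3)N 1/2
Row 5: (5,1)N 0/1 · (5,3)S 0/2 · (5,5)S 0/1
Row 6: (6,2)N 1/1 · (6,3)N 2/3 · (6,4)N 2/2 · (6,5)N 1/2
Sum over 20 particles: 1/1 + 0/1 + 0/2 + 1/2 + 1/2 + 1/3 + 1/2 + 2/2 + 3/3 + 2/3 + 1/2 + 0/1 + 1/2 + 0/1 + 0/2 + 0/1 + 1/1 + 2/3 + 2/2 + 1/2 = 29/3; mean = 29/3 ÷ 20 = 29/60 = 0.483333… → 0.483.

0.483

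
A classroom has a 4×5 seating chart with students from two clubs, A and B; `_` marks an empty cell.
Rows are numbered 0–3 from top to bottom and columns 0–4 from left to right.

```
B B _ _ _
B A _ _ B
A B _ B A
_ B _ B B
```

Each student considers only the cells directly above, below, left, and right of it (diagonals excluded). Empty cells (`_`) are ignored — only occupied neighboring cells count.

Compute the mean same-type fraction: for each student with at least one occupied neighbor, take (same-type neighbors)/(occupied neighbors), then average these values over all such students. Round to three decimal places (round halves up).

0.431

(0,0)B 2/2
(0,1)B 1/2
(1,0)B 1/3
(1,1)A 0/3
(1,4)B 0/1
(2,0)A 0/2
(2,1)B 1/3
(2,3)B 1/2
(2,4)A 0/3
(3,1)B 1/1
(3,3)B 2/2
(3,4)B 1/2
Sum over 12 students: 2/2 + 1/2 + 1/3 + 0/3 + 0/1 + 0/2 + 1/3 + 1/2 + 0/3 + 1/1 + 2/2 + 1/2 = 31/6; mean = 31/6 ÷ 12 = 31/72 = 0.430555… → 0.431.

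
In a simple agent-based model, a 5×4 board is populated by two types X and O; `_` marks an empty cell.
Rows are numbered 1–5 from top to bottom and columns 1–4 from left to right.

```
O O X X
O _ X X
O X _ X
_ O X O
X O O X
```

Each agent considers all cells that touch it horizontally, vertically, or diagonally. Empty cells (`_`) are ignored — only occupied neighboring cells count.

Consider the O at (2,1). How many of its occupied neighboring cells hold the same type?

Occupied neighbors of (2,1): (1,1)=O, (1,2)=O, (3,1)=O, (3,2)=X.
Same type (O): 3 of 4.

3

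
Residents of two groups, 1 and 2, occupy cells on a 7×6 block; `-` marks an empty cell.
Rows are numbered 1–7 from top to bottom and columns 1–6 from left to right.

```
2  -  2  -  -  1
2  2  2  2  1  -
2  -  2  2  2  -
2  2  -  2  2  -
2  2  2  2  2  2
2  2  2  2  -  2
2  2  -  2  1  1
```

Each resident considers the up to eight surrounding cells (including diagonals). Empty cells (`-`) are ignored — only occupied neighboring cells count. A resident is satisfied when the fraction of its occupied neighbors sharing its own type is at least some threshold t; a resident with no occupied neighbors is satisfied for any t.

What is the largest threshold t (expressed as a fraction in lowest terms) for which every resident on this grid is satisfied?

Row 1: (1,1)2 2/2 · (1,3)2 3/3 · (1,6)1 1/1
Row 2: (2,1)2 3/3 · (2,2)2 6/6 · (2,3)2 5/5 · (2,4)2 5/6 · (2,5)1 1/4
Row 3: (3,1)2 4/4 · (3,3)2 6/6 · (3,4)2 6/7 · (3,5)2 4/5
Row 4: (4,1)2 4/4 · (4,2)2 6/6 · (4,4)2 7/7 · (4,5)2 6/6
Row 5: (5,1)2 5/5 · (5,2)2 7/7 · (5,3)2 7/7 · (5,4)2 6/6 · (5,5)2 6/6 · (5,6)2 3/3
Row 6: (6,1)2 5/5 · (6,2)2 7/7 · (6,3)2 7/7 · (6,4)2 5/6 · (6,6)2 2/4
Row 7: (7,1)2 3/3 · (7,2)2 4/4 · (7,4)2 2/3 · (7,5)1 1/4 · (7,6)1 1/2
The smallest same-type fraction is 1/4 at (2,5), which reduces to 1/4. Any threshold above that leaves this resident unsatisfied.

1/4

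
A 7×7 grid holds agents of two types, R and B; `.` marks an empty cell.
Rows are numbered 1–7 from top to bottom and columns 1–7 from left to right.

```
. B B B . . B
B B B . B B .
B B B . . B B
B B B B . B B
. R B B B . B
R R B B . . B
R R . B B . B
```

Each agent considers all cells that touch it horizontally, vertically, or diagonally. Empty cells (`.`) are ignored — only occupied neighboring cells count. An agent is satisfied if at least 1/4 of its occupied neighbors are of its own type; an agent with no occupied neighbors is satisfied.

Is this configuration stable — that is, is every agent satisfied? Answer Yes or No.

(1,2)B 4/4 ok
(1,3)B 4/4 ok
(1,4)B 3/3 ok
(1,7)B 1/1 ok
(2,1)B 4/4 ok
(2,2)B 7/7 ok
(2,3)B 6/6 ok
(2,5)B 3/3 ok
(2,6)B 4/4 ok
(3,1)B 5/5 ok
(3,2)B 8/8 ok
(3,3)B 6/6 ok
(3,6)B 5/5 ok
(3,7)B 4/4 ok
(4,1)B 3/4 ok
(4,2)B 6/7 ok
(4,3)B 6/7 ok
(4,4)B 5/5 ok
(4,6)B 5/5 ok
(4,7)B 4/4 ok
(5,2)R 2/7 ok
(5,3)B 6/8 ok
(5,4)B 6/6 ok
(5,5)B 4/4 ok
(5,7)B 3/3 ok
(6,1)R 4/4 ok
(6,2)R 4/6 ok
(6,3)B 4/7 ok
(6,4)B 6/6 ok
(6,7)B 2/2 ok
(7,1)R 3/3 ok
(7,2)R 3/4 ok
(7,4)B 3/3 ok
(7,5)B 2/2 ok
(7,7)B 1/1 ok
All meet the threshold, so the configuration is stable.

Yes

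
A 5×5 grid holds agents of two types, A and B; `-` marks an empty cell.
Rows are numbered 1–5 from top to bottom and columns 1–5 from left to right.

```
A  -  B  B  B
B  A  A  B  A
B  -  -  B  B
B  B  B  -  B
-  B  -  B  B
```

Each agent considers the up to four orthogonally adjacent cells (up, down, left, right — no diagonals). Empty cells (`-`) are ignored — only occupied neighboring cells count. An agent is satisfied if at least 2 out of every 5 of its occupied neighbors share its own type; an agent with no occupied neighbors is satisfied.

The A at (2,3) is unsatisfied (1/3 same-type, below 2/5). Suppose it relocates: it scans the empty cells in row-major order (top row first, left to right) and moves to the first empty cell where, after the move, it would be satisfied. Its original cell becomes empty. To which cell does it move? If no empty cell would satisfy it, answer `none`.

Vacating (2,3). Empty cells in order:
  (1,2): 2/3 same-type → satisfied — stop here.

(1,2)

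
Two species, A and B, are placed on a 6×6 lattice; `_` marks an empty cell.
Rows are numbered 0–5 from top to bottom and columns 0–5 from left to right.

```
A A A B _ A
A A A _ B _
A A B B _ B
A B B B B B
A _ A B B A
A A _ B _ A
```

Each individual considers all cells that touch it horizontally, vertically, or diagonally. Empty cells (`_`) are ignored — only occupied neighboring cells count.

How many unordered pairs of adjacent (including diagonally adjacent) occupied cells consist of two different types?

21

Scan each occupied cell's neighbors to the right and below (and the two forward diagonals) so each pair is counted once.
Row 0: A(0,0)–A(0,1)= A(0,0)–A(1,0)= A(0,0)–A(1,1)= A(0,1)–A(0,2)= A(0,1)–A(1,1)= A(0,1)–A(1,2)= A(0,1)–A(1,0)= A(0,2)–B(0,3)≠ A(0,2)–A(1,2)= A(0,2)–A(1,1)= B(0,3)–B(1,4)= B(0,3)–A(1,2)≠ A(0,5)–B(1,4)≠  → 3/13 unlike.
Row 1: A(1,0)–A(1,1)= A(1,0)–A(2,0)= A(1,0)–A(2,1)= A(1,1)–A(1,2)= A(1,1)–A(2,1)= A(1,1)–B(2,2)≠ A(1,1)–A(2,0)= A(1,2)–B(2,2)≠ A(1,2)–B(2,3)≠ A(1,2)–A(2,1)= B(1,4)–B(2,5)= B(1,4)–B(2,3)=  → 3/12 unlike.
Row 2: A(2,0)–A(2,1)= A(2,0)–A(3,0)= A(2,0)–B(3,1)≠ A(2,1)–B(2,2)≠ A(2,1)–B(3,1)≠ A(2,1)–B(3,2)≠ A(2,1)–A(3,0)= B(2,2)–B(2,3)= B(2,2)–B(3,2)= B(2,2)–B(3,3)= B(2,2)–B(3,1)= B(2,3)–B(3,3)= B(2,3)–B(3,4)= B(2,3)–B(3,2)= B(2,5)–B(3,5)= B(2,5)–B(3,4)=  → 4/16 unlike.
Row 3: A(3,0)–B(3,1)≠ A(3,0)–A(4,0)= B(3,1)–B(3,2)= B(3,1)–A(4,2)≠ B(3,1)–A(4,0)≠ B(3,2)–B(3,3)= B(3,2)–A(4,2)≠ B(3,2)–B(4,3)= B(3,3)–B(3,4)= B(3,3)–B(4,3)= B(3,3)–B(4,4)= B(3,3)–A(4,2)≠ B(3,4)–B(3,5)= B(3,4)–B(4,4)= B(3,4)–A(4,5)≠ B(3,4)–B(4,3)= B(3,5)–A(4,5)≠ B(3,5)–B(4,4)=  → 7/18 unlike.
Row 4: A(4,0)–A(5,0)= A(4,0)–A(5,1)= A(4,2)–B(4,3)≠ A(4,2)–B(5,3)≠ A(4,2)–A(5,1)= B(4,3)–B(4,4)= B(4,3)–B(5,3)= B(4,4)–A(4,5)≠ B(4,4)–A(5,5)≠ B(4,4)–B(5,3)= A(4,5)–A(5,5)=  → 4/11 unlike.
Row 5: A(5,0)–A(5,1)=  → 0/1 unlike.
Total adjacent occupied pairs: 71; unlike-type pairs: 21.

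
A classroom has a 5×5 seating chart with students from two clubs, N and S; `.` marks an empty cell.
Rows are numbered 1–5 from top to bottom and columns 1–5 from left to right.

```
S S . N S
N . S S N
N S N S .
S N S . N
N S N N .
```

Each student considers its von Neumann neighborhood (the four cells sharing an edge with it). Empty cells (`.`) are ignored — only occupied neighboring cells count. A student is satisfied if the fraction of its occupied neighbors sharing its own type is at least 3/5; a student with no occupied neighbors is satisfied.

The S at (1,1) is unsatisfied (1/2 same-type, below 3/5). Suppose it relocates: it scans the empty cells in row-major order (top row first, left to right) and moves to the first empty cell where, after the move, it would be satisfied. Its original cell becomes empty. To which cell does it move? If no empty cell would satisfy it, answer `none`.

(1,3)

Vacating (1,1). Empty cells in order:
  (1,3): 2/3 same-type → satisfied — stop here.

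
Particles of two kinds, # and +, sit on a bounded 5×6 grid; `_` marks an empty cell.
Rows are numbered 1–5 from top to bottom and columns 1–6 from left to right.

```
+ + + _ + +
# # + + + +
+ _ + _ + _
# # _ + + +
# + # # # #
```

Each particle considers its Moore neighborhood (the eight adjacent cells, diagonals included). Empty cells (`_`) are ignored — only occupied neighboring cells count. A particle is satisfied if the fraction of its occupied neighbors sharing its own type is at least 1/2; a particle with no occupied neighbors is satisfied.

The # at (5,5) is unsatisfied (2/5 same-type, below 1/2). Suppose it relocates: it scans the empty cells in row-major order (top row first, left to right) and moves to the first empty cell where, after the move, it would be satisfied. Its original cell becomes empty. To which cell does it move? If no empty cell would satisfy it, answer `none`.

(3,2)

Vacating (5,5). Empty cells in order:
  (1,4): 0/5 same-type → still unsatisfied.
  (3,2): 4/7 same-type → satisfied — stop here.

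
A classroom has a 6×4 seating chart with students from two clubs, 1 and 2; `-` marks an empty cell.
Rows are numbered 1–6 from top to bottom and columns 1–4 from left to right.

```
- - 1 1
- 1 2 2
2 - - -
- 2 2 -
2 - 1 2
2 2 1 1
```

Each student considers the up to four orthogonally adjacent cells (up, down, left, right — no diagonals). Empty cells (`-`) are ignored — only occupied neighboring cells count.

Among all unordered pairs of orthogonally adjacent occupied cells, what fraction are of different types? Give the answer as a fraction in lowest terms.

1/2

Scan each occupied cell's neighbors to the right and below so each pair is counted once.
From row 1: 2 unlike of 3 pairs (running 2/3).
From row 2: 1 unlike of 2 pairs (running 3/5).
From row 4: 1 unlike of 2 pairs (running 4/7).
From row 5: 2 unlike of 4 pairs (running 6/11).
From row 6: 1 unlike of 3 pairs (running 7/14).
Total adjacent occupied pairs: 14; unlike-type pairs: 7.
7/14 reduces to 1/2.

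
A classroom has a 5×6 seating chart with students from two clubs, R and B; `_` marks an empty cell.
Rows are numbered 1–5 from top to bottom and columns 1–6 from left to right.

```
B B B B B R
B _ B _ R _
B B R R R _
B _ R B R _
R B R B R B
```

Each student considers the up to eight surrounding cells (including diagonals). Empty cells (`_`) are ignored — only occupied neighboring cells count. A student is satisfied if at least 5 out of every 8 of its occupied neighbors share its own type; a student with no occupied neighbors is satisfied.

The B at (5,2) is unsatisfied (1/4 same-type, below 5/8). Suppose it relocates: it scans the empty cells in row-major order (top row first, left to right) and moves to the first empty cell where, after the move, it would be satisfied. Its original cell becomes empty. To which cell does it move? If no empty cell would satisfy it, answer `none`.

(2,2)

Vacating (5,2). Empty cells in order:
  (2,2): 7/8 same-type → satisfied — stop here.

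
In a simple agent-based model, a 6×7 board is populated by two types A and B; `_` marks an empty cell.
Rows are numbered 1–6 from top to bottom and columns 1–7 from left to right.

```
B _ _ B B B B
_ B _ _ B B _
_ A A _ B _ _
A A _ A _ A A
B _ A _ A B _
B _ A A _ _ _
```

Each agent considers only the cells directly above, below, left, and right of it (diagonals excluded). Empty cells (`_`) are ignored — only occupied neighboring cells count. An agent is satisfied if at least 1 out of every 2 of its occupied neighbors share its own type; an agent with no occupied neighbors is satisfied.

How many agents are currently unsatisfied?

(1,1)B 0/0 satisfied
(1,4)B 1/1 satisfied
(1,5)B 3/3 satisfied
(1,6)B 3/3 satisfied
(1,7)B 1/1 satisfied
(2,2)B 0/1 not
(2,5)B 3/3 satisfied
(2,6)B 2/2 satisfied
(3,2)A 2/3 satisfied
(3,3)A 1/1 satisfied
(3,5)B 1/1 satisfied
(4,1)A 1/2 satisfied
(4,2)A 2/2 satisfied
(4,4)A 0/0 satisfied
(4,6)A 1/2 satisfied
(4,7)A 1/1 satisfied
(5,1)B 1/2 satisfied
(5,3)A 1/1 satisfied
(5,5)A 0/1 not
(5,6)B 0/2 not
(6,1)B 1/1 satisfied
(6,3)A 2/2 satisfied
(6,4)A 1/1 satisfied
Unsatisfied: (2,2), (5,5), (5,6) — 3 in total.

3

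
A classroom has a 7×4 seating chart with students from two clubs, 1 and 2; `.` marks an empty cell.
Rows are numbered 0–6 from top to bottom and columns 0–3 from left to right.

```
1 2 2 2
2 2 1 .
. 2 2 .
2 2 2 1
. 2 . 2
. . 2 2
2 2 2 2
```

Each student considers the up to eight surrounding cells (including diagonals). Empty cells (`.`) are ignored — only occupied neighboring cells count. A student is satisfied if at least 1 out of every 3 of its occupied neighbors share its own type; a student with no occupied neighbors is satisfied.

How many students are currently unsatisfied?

3

(0,0)1 0/3 not
(0,1)2 3/5 satisfied
(0,2)2 3/4 satisfied
(0,3)2 1/2 satisfied
(1,0)2 3/4 satisfied
(1,1)2 5/7 satisfied
(1,2)1 0/6 not
(2,1)2 6/7 satisfied
(2,2)2 4/6 satisfied
(3,0)2 3/3 satisfied
(3,1)2 5/5 satisfied
(3,2)2 5/6 satisfied
(3,3)1 0/3 not
(4,1)2 4/4 satisfied
(4,3)2 3/4 satisfied
(5,2)2 6/6 satisfied
(5,3)2 4/4 satisfied
(6,0)2 1/1 satisfied
(6,1)2 3/3 satisfied
(6,2)2 4/4 satisfied
(6,3)2 3/3 satisfied
Unsatisfied: (0,0), (1,2), (3,3) — 3 in total.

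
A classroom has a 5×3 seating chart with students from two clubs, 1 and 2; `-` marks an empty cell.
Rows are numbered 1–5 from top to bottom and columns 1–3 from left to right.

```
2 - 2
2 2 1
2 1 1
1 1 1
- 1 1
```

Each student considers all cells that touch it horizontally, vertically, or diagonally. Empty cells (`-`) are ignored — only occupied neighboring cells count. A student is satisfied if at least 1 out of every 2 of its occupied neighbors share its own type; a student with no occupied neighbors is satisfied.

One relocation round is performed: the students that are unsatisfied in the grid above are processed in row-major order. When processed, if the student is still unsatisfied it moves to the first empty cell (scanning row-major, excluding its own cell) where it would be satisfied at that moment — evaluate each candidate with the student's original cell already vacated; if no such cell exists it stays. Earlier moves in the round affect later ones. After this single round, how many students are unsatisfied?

1

Initially unsatisfied (in order): (3,1).
  (3,1) → (1,2).
Resulting grid:
2 2 2
2 2 1
- 1 1
1 1 1
- 1 1
Unsatisfied now: (2,3).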